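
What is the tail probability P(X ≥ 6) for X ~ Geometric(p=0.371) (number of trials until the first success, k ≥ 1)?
0.098459

We have X ~ Geometric(p=0.371) (number of trials until the first success, k ≥ 1).

For discrete distributions, P(X ≥ 6) = 1 - P(X ≤ 5).

P(X ≤ 5) = 0.901541
P(X ≥ 6) = 1 - 0.901541 = 0.098459

So there's approximately a 9.8% chance that X is at least 6.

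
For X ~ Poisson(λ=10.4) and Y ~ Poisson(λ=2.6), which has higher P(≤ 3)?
Y has higher probability (P(Y ≤ 3) = 0.7360 > P(X ≤ 3) = 0.0077)

Compute P(≤ 3) for each distribution:

X ~ Poisson(λ=10.4):
P(X ≤ 3) = 0.0077

Y ~ Poisson(λ=2.6):
P(Y ≤ 3) = 0.7360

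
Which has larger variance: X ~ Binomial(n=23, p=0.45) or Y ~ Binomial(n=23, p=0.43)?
X has larger variance (5.6925 > 5.6373)

Compute the variance for each distribution:

X ~ Binomial(n=23, p=0.45):
Var(X) = 5.6925

Y ~ Binomial(n=23, p=0.43):
Var(Y) = 5.6373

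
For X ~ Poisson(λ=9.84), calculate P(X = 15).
0.031987

We have X ~ Poisson(λ=9.84).

For a Poisson distribution, the PMF gives us the probability of each outcome.

Using the PMF formula:
P(X = 15) = 0.031987

Rounded to 4 decimal places: 0.0320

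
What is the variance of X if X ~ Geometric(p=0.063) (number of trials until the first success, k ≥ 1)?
236.0796

We have X ~ Geometric(p=0.063) (number of trials until the first success, k ≥ 1).

For a Geometric distribution with p=0.063 (number of trials until the first success, k ≥ 1):
Var(X) = 236.0796

The variance measures the spread of the distribution around the mean.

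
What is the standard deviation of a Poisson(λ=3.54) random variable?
1.8815

We have X ~ Poisson(λ=3.54).

For a Poisson distribution with λ=3.54:
σ = √Var(X) = 1.8815

The standard deviation is the square root of the variance.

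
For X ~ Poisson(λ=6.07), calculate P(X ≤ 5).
0.434503

We have X ~ Poisson(λ=6.07).

The CDF gives us P(X ≤ k).

Using the CDF:
P(X ≤ 5) = 0.434503

This means there's approximately a 43.5% chance that X is at most 5.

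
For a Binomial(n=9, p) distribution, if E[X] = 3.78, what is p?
p = 0.42

For a Binomial(n, p) distribution:
E[X] = n × p

Given n = 9 and E[X] = 3.78:
3.78 = 9 × p
p = 3.78 / 9 = 0.42

Verification: Binomial(9, 0.42) has E[X] = 3.78 ✓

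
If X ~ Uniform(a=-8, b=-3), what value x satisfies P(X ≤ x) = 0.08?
-7.6000

We have X ~ Uniform(a=-8, b=-3).

We want to find x such that P(X ≤ x) = 0.08.

This is the 8th percentile, which means 8% of values fall below this point.

Using the inverse CDF (quantile function):
x = F⁻¹(0.08) = -7.6000

Verification: P(X ≤ -7.6000) = 0.08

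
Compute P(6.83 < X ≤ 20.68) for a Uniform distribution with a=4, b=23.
0.728947

We have X ~ Uniform(a=4, b=23).

To find P(6.83 < X ≤ 20.68), we use:
P(6.83 < X ≤ 20.68) = P(X ≤ 20.68) - P(X ≤ 6.83)
                 = F(20.68) - F(6.83)
                 = 0.877895 - 0.148947
                 = 0.728947

So there's approximately a 72.9% chance that X falls in this range.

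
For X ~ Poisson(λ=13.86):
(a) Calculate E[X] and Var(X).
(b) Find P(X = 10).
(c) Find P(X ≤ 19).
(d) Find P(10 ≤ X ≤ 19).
(a) E[X] = 13.8600, Var(X) = 13.8600
(b) P(X = 10) = 0.068952
(c) P(X ≤ 19) = 0.929072
(d) P(10 ≤ X ≤ 19) = 0.812877

We have X ~ Poisson(λ=13.86).

(a) Moments:
E[X] = 13.8600
Var(X) = 13.8600
σ = √Var(X) = 3.7229

(b) Point probability using PMF:
P(X = 10) = 0.068952

(c) Cumulative probability using CDF:
P(X ≤ 19) = F(19) = 0.929072

(d) Range probability:
P(10 ≤ X ≤ 19) = P(X ≤ 19) - P(X ≤ 9)
                   = F(19) - F(9)
                   = 0.929072 - 0.116195
                   = 0.812877

This means approximately 81.3% of outcomes fall in the interval [10, 19].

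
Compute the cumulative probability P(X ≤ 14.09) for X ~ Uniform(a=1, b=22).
0.623333

We have X ~ Uniform(a=1, b=22).

The CDF gives us P(X ≤ k).

Using the CDF:
P(X ≤ 14.09) = 0.623333

This means there's approximately a 62.3% chance that X is at most 14.09.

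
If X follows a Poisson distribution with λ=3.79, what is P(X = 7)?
0.050358

We have X ~ Poisson(λ=3.79).

For a Poisson distribution, the PMF gives us the probability of each outcome.

Using the PMF formula:
P(X = 7) = 0.050358

Rounded to 4 decimal places: 0.0504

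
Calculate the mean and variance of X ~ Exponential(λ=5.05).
E[X] = 0.1980, Var(X) = 0.0392

We have X ~ Exponential(λ=5.05).

For an Exponential distribution with λ=5.05:

Expected value:
E[X] = 0.1980

Variance:
Var(X) = 0.0392

Standard deviation:
σ = √Var(X) = 0.1980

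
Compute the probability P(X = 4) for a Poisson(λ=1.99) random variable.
0.089321

We have X ~ Poisson(λ=1.99).

For a Poisson distribution, the PMF gives us the probability of each outcome.

Using the PMF formula:
P(X = 4) = 0.089321

Rounded to 4 decimal places: 0.0893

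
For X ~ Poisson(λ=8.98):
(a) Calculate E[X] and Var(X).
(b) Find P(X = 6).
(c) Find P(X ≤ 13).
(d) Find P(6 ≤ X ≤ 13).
(a) E[X] = 8.9800, Var(X) = 8.9800
(b) P(X = 6) = 0.091698
(c) P(X ≤ 13) = 0.927152
(d) P(6 ≤ X ≤ 13) = 0.810242

We have X ~ Poisson(λ=8.98).

(a) Moments:
E[X] = 8.9800
Var(X) = 8.9800
σ = √Var(X) = 2.9967

(b) Point probability using PMF:
P(X = 6) = 0.091698

(c) Cumulative probability using CDF:
P(X ≤ 13) = F(13) = 0.927152

(d) Range probability:
P(6 ≤ X ≤ 13) = P(X ≤ 13) - P(X ≤ 5)
                   = F(13) - F(5)
                   = 0.927152 - 0.116910
                   = 0.810242

This means approximately 81.0% of outcomes fall in the interval [6, 13].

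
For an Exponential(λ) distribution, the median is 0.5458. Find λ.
λ = 1.2700

For X ~ Exponential(λ), the CDF is F(x) = 1 - e^(-λx).
The median m satisfies F(m) = 0.5:
1 - e^(-λm) = 0.5
e^(-λm) = 0.5
λm = ln(2)
m = ln(2) / λ

Given m = 0.5458:
λ = ln(2) / 0.5458 = 0.693147 / 0.5458 = 1.2700

Verification: ln(2) / 1.2700 = 0.5458 ✓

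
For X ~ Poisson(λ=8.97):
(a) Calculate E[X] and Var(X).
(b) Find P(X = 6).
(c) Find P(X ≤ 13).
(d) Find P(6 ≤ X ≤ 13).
(a) E[X] = 8.9700, Var(X) = 8.9700
(b) P(X = 6) = 0.092003
(c) P(X ≤ 13) = 0.927650
(d) P(6 ≤ X ≤ 13) = 0.810126

We have X ~ Poisson(λ=8.97).

(a) Moments:
E[X] = 8.9700
Var(X) = 8.9700
σ = √Var(X) = 2.9950

(b) Point probability using PMF:
P(X = 6) = 0.092003

(c) Cumulative probability using CDF:
P(X ≤ 13) = F(13) = 0.927650

(d) Range probability:
P(6 ≤ X ≤ 13) = P(X ≤ 13) - P(X ≤ 5)
                   = F(13) - F(5)
                   = 0.927650 - 0.117525
                   = 0.810126

This means approximately 81.0% of outcomes fall in the interval [6, 13].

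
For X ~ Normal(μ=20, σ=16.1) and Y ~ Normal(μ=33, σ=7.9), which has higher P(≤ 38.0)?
X has higher probability (P(X ≤ 38.0) = 0.8682 > P(Y ≤ 38.0) = 0.7366)

Compute P(≤ 38.0) for each distribution:

X ~ Normal(μ=20, σ=16.1):
P(X ≤ 38.0) = 0.8682

Y ~ Normal(μ=33, σ=7.9):
P(Y ≤ 38.0) = 0.7366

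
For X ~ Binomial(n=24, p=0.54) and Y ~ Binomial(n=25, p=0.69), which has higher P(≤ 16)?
X has higher probability (P(X ≤ 16) = 0.9281 > P(Y ≤ 16) = 0.3639)

Compute P(≤ 16) for each distribution:

X ~ Binomial(n=24, p=0.54):
P(X ≤ 16) = 0.9281

Y ~ Binomial(n=25, p=0.69):
P(Y ≤ 16) = 0.3639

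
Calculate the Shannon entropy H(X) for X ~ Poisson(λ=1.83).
1.6541 nats

We have X ~ Poisson(λ=1.83).

The Shannon entropy measures the uncertainty or information content of the distribution.

For a Poisson distribution with λ=1.83:
H(X) = 1.6541 nats

(In bits, this would be 2.3864 bits.)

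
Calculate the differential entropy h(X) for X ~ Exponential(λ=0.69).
1.3711 nats

We have X ~ Exponential(λ=0.69).

The differential entropy measures the uncertainty or information content of the distribution.

For an Exponential distribution with λ=0.69:
h(X) = 1.3711 nats

(In bits, this would be 1.9780 bits.)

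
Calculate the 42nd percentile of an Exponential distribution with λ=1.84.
0.2960

We have X ~ Exponential(λ=1.84).

We want to find x such that P(X ≤ x) = 0.42.

This is the 42nd percentile, which means 42% of values fall below this point.

Using the inverse CDF (quantile function):
x = F⁻¹(0.42) = 0.2960

Verification: P(X ≤ 0.2960) = 0.42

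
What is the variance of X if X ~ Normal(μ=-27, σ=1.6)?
2.5600

We have X ~ Normal(μ=-27, σ=1.6).

For a Normal distribution with μ=-27, σ=1.6:
Var(X) = 2.5600

The variance measures the spread of the distribution around the mean.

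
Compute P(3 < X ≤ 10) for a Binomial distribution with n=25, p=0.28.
0.884467

We have X ~ Binomial(n=25, p=0.28).

To find P(3 < X ≤ 10), we use:
P(3 < X ≤ 10) = P(X ≤ 10) - P(X ≤ 3)
                 = F(10) - F(3)
                 = 0.936368 - 0.051901
                 = 0.884467

So there's approximately a 88.4% chance that X falls in this range.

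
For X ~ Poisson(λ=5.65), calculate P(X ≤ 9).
0.938068

We have X ~ Poisson(λ=5.65).

The CDF gives us P(X ≤ k).

Using the CDF:
P(X ≤ 9) = 0.938068

This means there's approximately a 93.8% chance that X is at most 9.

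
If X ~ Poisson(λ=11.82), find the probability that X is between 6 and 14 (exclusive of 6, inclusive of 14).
0.737442

We have X ~ Poisson(λ=11.82).

To find P(6 < X ≤ 14), we use:
P(6 < X ≤ 14) = P(X ≤ 14) - P(X ≤ 6)
                 = F(14) - F(6)
                 = 0.788062 - 0.050621
                 = 0.737442

So there's approximately a 73.7% chance that X falls in this range.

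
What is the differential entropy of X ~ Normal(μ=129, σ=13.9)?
4.0508 nats

We have X ~ Normal(μ=129, σ=13.9).

The differential entropy measures the uncertainty or information content of the distribution.

For a Normal distribution with μ=129, σ=13.9:
h(X) = 4.0508 nats

(In bits, this would be 5.8441 bits.)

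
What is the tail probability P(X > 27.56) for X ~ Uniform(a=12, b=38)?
0.401538

We have X ~ Uniform(a=12, b=38).

P(X > 27.56) = 1 - P(X ≤ 27.56)
                = 1 - F(27.56)
                = 1 - 0.598462
                = 0.401538

So there's approximately a 40.2% chance that X exceeds 27.56.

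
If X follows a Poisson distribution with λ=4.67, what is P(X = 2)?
0.102199

We have X ~ Poisson(λ=4.67).

For a Poisson distribution, the PMF gives us the probability of each outcome.

Using the PMF formula:
P(X = 2) = 0.102199

Rounded to 4 decimal places: 0.1022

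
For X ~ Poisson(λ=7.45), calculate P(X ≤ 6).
0.385025

We have X ~ Poisson(λ=7.45).

The CDF gives us P(X ≤ k).

Using the CDF:
P(X ≤ 6) = 0.385025

This means there's approximately a 38.5% chance that X is at most 6.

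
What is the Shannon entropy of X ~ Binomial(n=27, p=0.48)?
2.3728 nats

We have X ~ Binomial(n=27, p=0.48).

The Shannon entropy measures the uncertainty or information content of the distribution.

For a Binomial distribution with n=27, p=0.48:
H(X) = 2.3728 nats

(In bits, this would be 3.4232 bits.)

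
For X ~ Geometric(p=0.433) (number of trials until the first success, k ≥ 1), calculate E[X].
2.3095

We have X ~ Geometric(p=0.433) (number of trials until the first success, k ≥ 1).

For a Geometric distribution with p=0.433 (number of trials until the first success, k ≥ 1):
E[X] = 2.3095

This is the expected (average) value of X.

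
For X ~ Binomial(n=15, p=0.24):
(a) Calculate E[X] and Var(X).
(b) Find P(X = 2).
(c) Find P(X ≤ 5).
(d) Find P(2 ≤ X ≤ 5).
(a) E[X] = 3.6000, Var(X) = 2.7360
(b) P(X = 2) = 0.170682
(c) P(X ≤ 5) = 0.872760
(d) P(2 ≤ X ≤ 5) = 0.779246

We have X ~ Binomial(n=15, p=0.24).

(a) Moments:
E[X] = 3.6000
Var(X) = 2.7360
σ = √Var(X) = 1.6541

(b) Point probability using PMF:
P(X = 2) = 0.170682

(c) Cumulative probability using CDF:
P(X ≤ 5) = F(5) = 0.872760

(d) Range probability:
P(2 ≤ X ≤ 5) = P(X ≤ 5) - P(X ≤ 1)
                   = F(5) - F(1)
                   = 0.872760 - 0.093514
                   = 0.779246

This means approximately 77.9% of outcomes fall in the interval [2, 5].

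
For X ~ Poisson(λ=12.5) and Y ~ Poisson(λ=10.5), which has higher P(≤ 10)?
Y has higher probability (P(Y ≤ 10) = 0.5207 > P(X ≤ 10) = 0.2971)

Compute P(≤ 10) for each distribution:

X ~ Poisson(λ=12.5):
P(X ≤ 10) = 0.2971

Y ~ Poisson(λ=10.5):
P(Y ≤ 10) = 0.5207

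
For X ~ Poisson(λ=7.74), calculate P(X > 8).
0.371212

We have X ~ Poisson(λ=7.74).

P(X > 8) = 1 - P(X ≤ 8)
                = 1 - F(8)
                = 1 - 0.628788
                = 0.371212

So there's approximately a 37.1% chance that X exceeds 8.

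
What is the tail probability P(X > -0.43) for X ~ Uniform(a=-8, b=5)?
0.417692

We have X ~ Uniform(a=-8, b=5).

P(X > -0.43) = 1 - P(X ≤ -0.43)
                = 1 - F(-0.43)
                = 1 - 0.582308
                = 0.417692

So there's approximately a 41.8% chance that X exceeds -0.43.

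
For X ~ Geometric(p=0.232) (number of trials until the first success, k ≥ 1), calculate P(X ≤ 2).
0.410176

We have X ~ Geometric(p=0.232) (number of trials until the first success, k ≥ 1).

The CDF gives us P(X ≤ k).

Using the CDF:
P(X ≤ 2) = 0.410176

This means there's approximately a 41.0% chance that X is at most 2.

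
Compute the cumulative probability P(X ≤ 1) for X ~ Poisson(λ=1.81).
0.459868

We have X ~ Poisson(λ=1.81).

The CDF gives us P(X ≤ k).

Using the CDF:
P(X ≤ 1) = 0.459868

This means there's approximately a 46.0% chance that X is at most 1.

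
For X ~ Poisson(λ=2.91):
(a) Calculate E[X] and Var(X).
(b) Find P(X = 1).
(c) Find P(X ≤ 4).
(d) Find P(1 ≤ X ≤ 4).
(a) E[X] = 2.9100, Var(X) = 2.9100
(b) P(X = 1) = 0.158524
(c) P(X ≤ 4) = 0.830152
(d) P(1 ≤ X ≤ 4) = 0.775677

We have X ~ Poisson(λ=2.91).

(a) Moments:
E[X] = 2.9100
Var(X) = 2.9100
σ = √Var(X) = 1.7059

(b) Point probability using PMF:
P(X = 1) = 0.158524

(c) Cumulative probability using CDF:
P(X ≤ 4) = F(4) = 0.830152

(d) Range probability:
P(1 ≤ X ≤ 4) = P(X ≤ 4) - P(X ≤ 0)
                   = F(4) - F(0)
                   = 0.830152 - 0.054476
                   = 0.775677

This means approximately 77.6% of outcomes fall in the interval [1, 4].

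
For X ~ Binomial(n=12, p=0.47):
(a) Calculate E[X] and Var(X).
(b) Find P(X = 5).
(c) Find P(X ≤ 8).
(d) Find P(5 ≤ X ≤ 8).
(a) E[X] = 5.6400, Var(X) = 2.9892
(b) P(X = 5) = 0.213376
(c) P(X ≤ 8) = 0.951905
(d) P(5 ≤ X ≤ 8) = 0.694934

We have X ~ Binomial(n=12, p=0.47).

(a) Moments:
E[X] = 5.6400
Var(X) = 2.9892
σ = √Var(X) = 1.7289

(b) Point probability using PMF:
P(X = 5) = 0.213376

(c) Cumulative probability using CDF:
P(X ≤ 8) = F(8) = 0.951905

(d) Range probability:
P(5 ≤ X ≤ 8) = P(X ≤ 8) - P(X ≤ 4)
                   = F(8) - F(4)
                   = 0.951905 - 0.256971
                   = 0.694934

This means approximately 69.5% of outcomes fall in the interval [5, 8].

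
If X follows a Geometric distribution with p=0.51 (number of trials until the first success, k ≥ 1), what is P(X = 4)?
0.060001

We have X ~ Geometric(p=0.51) (number of trials until the first success, k ≥ 1).

For a Geometric distribution, the PMF gives us the probability of each outcome.

Using the PMF formula:
P(X = 4) = 0.060001

Rounded to 4 decimal places: 0.0600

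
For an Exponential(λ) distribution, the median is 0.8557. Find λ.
λ = 0.8100

For X ~ Exponential(λ), the CDF is F(x) = 1 - e^(-λx).
The median m satisfies F(m) = 0.5:
1 - e^(-λm) = 0.5
e^(-λm) = 0.5
λm = ln(2)
m = ln(2) / λ

Given m = 0.8557:
λ = ln(2) / 0.8557 = 0.693147 / 0.8557 = 0.8100

Verification: ln(2) / 0.8100 = 0.8557 ✓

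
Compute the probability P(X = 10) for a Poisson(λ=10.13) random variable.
0.125005

We have X ~ Poisson(λ=10.13).

For a Poisson distribution, the PMF gives us the probability of each outcome.

Using the PMF formula:
P(X = 10) = 0.125005

Rounded to 4 decimal places: 0.1250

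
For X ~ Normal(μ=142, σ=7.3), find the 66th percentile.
145.0110

We have X ~ Normal(μ=142, σ=7.3).

We want to find x such that P(X ≤ x) = 0.66.

This is the 66th percentile, which means 66% of values fall below this point.

Using the inverse CDF (quantile function):
x = F⁻¹(0.66) = 145.0110

Verification: P(X ≤ 145.0110) = 0.66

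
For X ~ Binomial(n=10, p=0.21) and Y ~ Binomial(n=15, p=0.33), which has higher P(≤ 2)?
X has higher probability (P(X ≤ 2) = 0.6474 > P(Y ≤ 2) = 0.0833)

Compute P(≤ 2) for each distribution:

X ~ Binomial(n=10, p=0.21):
P(X ≤ 2) = 0.6474

Y ~ Binomial(n=15, p=0.33):
P(Y ≤ 2) = 0.0833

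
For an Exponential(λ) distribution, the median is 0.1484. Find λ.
λ = 4.6708

For X ~ Exponential(λ), the CDF is F(x) = 1 - e^(-λx).
The median m satisfies F(m) = 0.5:
1 - e^(-λm) = 0.5
e^(-λm) = 0.5
λm = ln(2)
m = ln(2) / λ

Given m = 0.1484:
λ = ln(2) / 0.1484 = 0.693147 / 0.1484 = 4.6708

Verification: ln(2) / 4.6708 = 0.1484 ✓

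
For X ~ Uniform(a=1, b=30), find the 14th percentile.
5.0600

We have X ~ Uniform(a=1, b=30).

We want to find x such that P(X ≤ x) = 0.14.

This is the 14th percentile, which means 14% of values fall below this point.

Using the inverse CDF (quantile function):
x = F⁻¹(0.14) = 5.0600

Verification: P(X ≤ 5.0600) = 0.14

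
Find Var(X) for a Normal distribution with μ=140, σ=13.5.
182.2500

We have X ~ Normal(μ=140, σ=13.5).

For a Normal distribution with μ=140, σ=13.5:
Var(X) = 182.2500

The variance measures the spread of the distribution around the mean.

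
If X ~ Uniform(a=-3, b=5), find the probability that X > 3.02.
0.247500

We have X ~ Uniform(a=-3, b=5).

P(X > 3.02) = 1 - P(X ≤ 3.02)
                = 1 - F(3.02)
                = 1 - 0.752500
                = 0.247500

So there's approximately a 24.8% chance that X exceeds 3.02.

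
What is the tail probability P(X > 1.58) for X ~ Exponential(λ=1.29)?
0.130263

We have X ~ Exponential(λ=1.29).

P(X > 1.58) = 1 - P(X ≤ 1.58)
                = 1 - F(1.58)
                = 1 - 0.869737
                = 0.130263

So there's approximately a 13.0% chance that X exceeds 1.58.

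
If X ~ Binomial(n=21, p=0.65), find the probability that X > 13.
0.536486

We have X ~ Binomial(n=21, p=0.65).

P(X > 13) = 1 - P(X ≤ 13)
                = 1 - F(13)
                = 1 - 0.463514
                = 0.536486

So there's approximately a 53.6% chance that X exceeds 13.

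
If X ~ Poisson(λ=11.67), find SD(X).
3.4161

We have X ~ Poisson(λ=11.67).

For a Poisson distribution with λ=11.67:
σ = √Var(X) = 3.4161

The standard deviation is the square root of the variance.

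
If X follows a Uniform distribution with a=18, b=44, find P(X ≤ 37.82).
0.762308

We have X ~ Uniform(a=18, b=44).

The CDF gives us P(X ≤ k).

Using the CDF:
P(X ≤ 37.82) = 0.762308

This means there's approximately a 76.2% chance that X is at most 37.82.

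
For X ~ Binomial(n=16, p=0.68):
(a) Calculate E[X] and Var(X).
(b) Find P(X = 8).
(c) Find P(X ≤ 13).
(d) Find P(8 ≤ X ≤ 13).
(a) E[X] = 10.8800, Var(X) = 3.4816
(b) P(X = 8) = 0.064692
(c) P(X ≤ 13) = 0.926634
(d) P(8 ≤ X ≤ 13) = 0.887850

We have X ~ Binomial(n=16, p=0.68).

(a) Moments:
E[X] = 10.8800
Var(X) = 3.4816
σ = √Var(X) = 1.8659

(b) Point probability using PMF:
P(X = 8) = 0.064692

(c) Cumulative probability using CDF:
P(X ≤ 13) = F(13) = 0.926634

(d) Range probability:
P(8 ≤ X ≤ 13) = P(X ≤ 13) - P(X ≤ 7)
                   = F(13) - F(7)
                   = 0.926634 - 0.038783
                   = 0.887850

This means approximately 88.8% of outcomes fall in the interval [8, 13].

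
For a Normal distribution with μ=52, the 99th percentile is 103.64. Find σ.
σ = 22.1979

For X ~ Normal(μ, σ), the p-th percentile satisfies x = μ + z_p × σ,
where z_p = Φ⁻¹(p) is the standard normal quantile.

Step 1: z_{0.99} = Φ⁻¹(0.99) = 2.3263

Step 2: Solve for σ:
103.64 = 52 + 2.3263 × σ
σ = (103.64 - 52) / 2.3263
σ = 51.64 / 2.3263
σ = 22.1979

Verification: μ + z × σ = 52 + 2.3263 × 22.1979 = 103.64 ✓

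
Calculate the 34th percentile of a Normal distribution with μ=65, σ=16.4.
58.2356

We have X ~ Normal(μ=65, σ=16.4).

We want to find x such that P(X ≤ x) = 0.34.

This is the 34th percentile, which means 34% of values fall below this point.

Using the inverse CDF (quantile function):
x = F⁻¹(0.34) = 58.2356

Verification: P(X ≤ 58.2356) = 0.34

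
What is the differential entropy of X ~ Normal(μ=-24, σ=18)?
4.3093 nats

We have X ~ Normal(μ=-24, σ=18).

The differential entropy measures the uncertainty or information content of the distribution.

For a Normal distribution with μ=-24, σ=18:
h(X) = 4.3093 nats

(In bits, this would be 6.2170 bits.)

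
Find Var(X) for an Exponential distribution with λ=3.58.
0.0780

We have X ~ Exponential(λ=3.58).

For an Exponential distribution with λ=3.58:
Var(X) = 0.0780

The variance measures the spread of the distribution around the mean.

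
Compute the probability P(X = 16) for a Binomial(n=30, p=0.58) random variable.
0.126756

We have X ~ Binomial(n=30, p=0.58).

For a Binomial distribution, the PMF gives us the probability of each outcome.

Using the PMF formula:
P(X = 16) = 0.126756

Rounded to 4 decimal places: 0.1268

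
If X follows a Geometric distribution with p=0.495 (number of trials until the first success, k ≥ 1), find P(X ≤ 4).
0.934962

We have X ~ Geometric(p=0.495) (number of trials until the first success, k ≥ 1).

The CDF gives us P(X ≤ k).

Using the CDF:
P(X ≤ 4) = 0.934962

This means there's approximately a 93.5% chance that X is at most 4.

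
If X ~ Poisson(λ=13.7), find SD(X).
3.7014

We have X ~ Poisson(λ=13.7).

For a Poisson distribution with λ=13.7:
σ = √Var(X) = 3.7014

The standard deviation is the square root of the variance.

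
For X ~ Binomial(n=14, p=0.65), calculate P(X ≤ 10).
0.779504

We have X ~ Binomial(n=14, p=0.65).

The CDF gives us P(X ≤ k).

Using the CDF:
P(X ≤ 10) = 0.779504

This means there's approximately a 78.0% chance that X is at most 10.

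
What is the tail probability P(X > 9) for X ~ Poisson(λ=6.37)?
0.111741

We have X ~ Poisson(λ=6.37).

P(X > 9) = 1 - P(X ≤ 9)
                = 1 - F(9)
                = 1 - 0.888259
                = 0.111741

So there's approximately a 11.2% chance that X exceeds 9.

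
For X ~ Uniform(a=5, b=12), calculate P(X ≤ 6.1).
0.157143

We have X ~ Uniform(a=5, b=12).

The CDF gives us P(X ≤ k).

Using the CDF:
P(X ≤ 6.1) = 0.157143

This means there's approximately a 15.7% chance that X is at most 6.1.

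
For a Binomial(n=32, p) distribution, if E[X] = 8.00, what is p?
p = 0.25

For a Binomial(n, p) distribution:
E[X] = n × p

Given n = 32 and E[X] = 8.00:
8.00 = 32 × p
p = 8.00 / 32 = 0.25

Verification: Binomial(32, 0.25) has E[X] = 8.00 ✓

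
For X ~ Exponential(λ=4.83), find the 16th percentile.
0.0361

We have X ~ Exponential(λ=4.83).

We want to find x such that P(X ≤ x) = 0.16.

This is the 16th percentile, which means 16% of values fall below this point.

Using the inverse CDF (quantile function):
x = F⁻¹(0.16) = 0.0361

Verification: P(X ≤ 0.0361) = 0.16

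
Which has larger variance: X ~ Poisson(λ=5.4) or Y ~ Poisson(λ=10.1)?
Y has larger variance (10.1000 > 5.4000)

Compute the variance for each distribution:

X ~ Poisson(λ=5.4):
Var(X) = 5.4000

Y ~ Poisson(λ=10.1):
Var(Y) = 10.1000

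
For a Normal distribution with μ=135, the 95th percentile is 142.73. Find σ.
σ = 4.6995

For X ~ Normal(μ, σ), the p-th percentile satisfies x = μ + z_p × σ,
where z_p = Φ⁻¹(p) is the standard normal quantile.

Step 1: z_{0.95} = Φ⁻¹(0.95) = 1.6449

Step 2: Solve for σ:
142.73 = 135 + 1.6449 × σ
σ = (142.73 - 135) / 1.6449
σ = 7.73 / 1.6449
σ = 4.6995

Verification: μ + z × σ = 135 + 1.6449 × 4.6995 = 142.73 ✓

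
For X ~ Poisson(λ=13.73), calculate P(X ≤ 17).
0.845881

We have X ~ Poisson(λ=13.73).

The CDF gives us P(X ≤ k).

Using the CDF:
P(X ≤ 17) = 0.845881

This means there's approximately a 84.6% chance that X is at most 17.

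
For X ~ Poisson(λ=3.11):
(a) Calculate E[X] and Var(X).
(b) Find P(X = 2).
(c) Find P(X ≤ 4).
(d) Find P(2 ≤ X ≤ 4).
(a) E[X] = 3.1100, Var(X) = 3.1100
(b) P(X = 2) = 0.215692
(c) P(X ≤ 4) = 0.796453
(d) P(2 ≤ X ≤ 4) = 0.613144

We have X ~ Poisson(λ=3.11).

(a) Moments:
E[X] = 3.1100
Var(X) = 3.1100
σ = √Var(X) = 1.7635

(b) Point probability using PMF:
P(X = 2) = 0.215692

(c) Cumulative probability using CDF:
P(X ≤ 4) = F(4) = 0.796453

(d) Range probability:
P(2 ≤ X ≤ 4) = P(X ≤ 4) - P(X ≤ 1)
                   = F(4) - F(1)
                   = 0.796453 - 0.183310
                   = 0.613144

This means approximately 61.3% of outcomes fall in the interval [2, 4].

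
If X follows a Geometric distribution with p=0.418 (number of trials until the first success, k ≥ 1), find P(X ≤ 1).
0.418000

We have X ~ Geometric(p=0.418) (number of trials until the first success, k ≥ 1).

The CDF gives us P(X ≤ k).

Using the CDF:
P(X ≤ 1) = 0.418000

This means there's approximately a 41.8% chance that X is at most 1.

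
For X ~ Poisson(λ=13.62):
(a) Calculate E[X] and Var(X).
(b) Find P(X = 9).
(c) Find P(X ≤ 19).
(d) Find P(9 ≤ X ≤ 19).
(a) E[X] = 13.6200, Var(X) = 13.6200
(b) P(X = 9) = 0.054043
(c) P(X ≤ 19) = 0.937978
(d) P(9 ≤ X ≤ 19) = 0.863376

We have X ~ Poisson(λ=13.62).

(a) Moments:
E[X] = 13.6200
Var(X) = 13.6200
σ = √Var(X) = 3.6905

(b) Point probability using PMF:
P(X = 9) = 0.054043

(c) Cumulative probability using CDF:
P(X ≤ 19) = F(19) = 0.937978

(d) Range probability:
P(9 ≤ X ≤ 19) = P(X ≤ 19) - P(X ≤ 8)
                   = F(19) - F(8)
                   = 0.937978 - 0.074603
                   = 0.863376

This means approximately 86.3% of outcomes fall in the interval [9, 19].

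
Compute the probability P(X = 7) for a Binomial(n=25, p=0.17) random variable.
0.068932

We have X ~ Binomial(n=25, p=0.17).

For a Binomial distribution, the PMF gives us the probability of each outcome.

Using the PMF formula:
P(X = 7) = 0.068932

Rounded to 4 decimal places: 0.0689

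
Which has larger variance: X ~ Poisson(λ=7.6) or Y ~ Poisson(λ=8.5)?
Y has larger variance (8.5000 > 7.6000)

Compute the variance for each distribution:

X ~ Poisson(λ=7.6):
Var(X) = 7.6000

Y ~ Poisson(λ=8.5):
Var(Y) = 8.5000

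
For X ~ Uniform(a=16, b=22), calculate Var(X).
3.0000

We have X ~ Uniform(a=16, b=22).

For a Uniform distribution with a=16, b=22:
Var(X) = 3.0000

The variance measures the spread of the distribution around the mean.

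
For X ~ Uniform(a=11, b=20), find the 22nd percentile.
12.9800

We have X ~ Uniform(a=11, b=20).

We want to find x such that P(X ≤ x) = 0.22.

This is the 22nd percentile, which means 22% of values fall below this point.

Using the inverse CDF (quantile function):
x = F⁻¹(0.22) = 12.9800

Verification: P(X ≤ 12.9800) = 0.22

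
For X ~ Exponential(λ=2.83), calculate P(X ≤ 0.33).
0.606982

We have X ~ Exponential(λ=2.83).

The CDF gives us P(X ≤ k).

Using the CDF:
P(X ≤ 0.33) = 0.606982

This means there's approximately a 60.7% chance that X is at most 0.33.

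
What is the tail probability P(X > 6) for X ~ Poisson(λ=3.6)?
0.073273

We have X ~ Poisson(λ=3.6).

P(X > 6) = 1 - P(X ≤ 6)
                = 1 - F(6)
                = 1 - 0.926727
                = 0.073273

So there's approximately a 7.3% chance that X exceeds 6.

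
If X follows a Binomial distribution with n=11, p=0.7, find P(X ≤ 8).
0.687260

We have X ~ Binomial(n=11, p=0.7).

The CDF gives us P(X ≤ k).

Using the CDF:
P(X ≤ 8) = 0.687260

This means there's approximately a 68.7% chance that X is at most 8.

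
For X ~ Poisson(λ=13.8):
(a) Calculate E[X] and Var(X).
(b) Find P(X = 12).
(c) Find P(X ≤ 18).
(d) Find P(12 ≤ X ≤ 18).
(a) E[X] = 13.8000, Var(X) = 13.8000
(b) P(X = 12) = 0.101146
(c) P(X ≤ 18) = 0.893414
(d) P(12 ≤ X ≤ 18) = 0.616142

We have X ~ Poisson(λ=13.8).

(a) Moments:
E[X] = 13.8000
Var(X) = 13.8000
σ = √Var(X) = 3.7148

(b) Point probability using PMF:
P(X = 12) = 0.101146

(c) Cumulative probability using CDF:
P(X ≤ 18) = F(18) = 0.893414

(d) Range probability:
P(12 ≤ X ≤ 18) = P(X ≤ 18) - P(X ≤ 11)
                   = F(18) - F(11)
                   = 0.893414 - 0.277272
                   = 0.616142

This means approximately 61.6% of outcomes fall in the interval [12, 18].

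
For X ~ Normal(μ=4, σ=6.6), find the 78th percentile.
9.0965

We have X ~ Normal(μ=4, σ=6.6).

We want to find x such that P(X ≤ x) = 0.78.

This is the 78th percentile, which means 78% of values fall below this point.

Using the inverse CDF (quantile function):
x = F⁻¹(0.78) = 9.0965

Verification: P(X ≤ 9.0965) = 0.78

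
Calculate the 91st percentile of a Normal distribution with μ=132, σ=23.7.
163.7759

We have X ~ Normal(μ=132, σ=23.7).

We want to find x such that P(X ≤ x) = 0.91.

This is the 91st percentile, which means 91% of values fall below this point.

Using the inverse CDF (quantile function):
x = F⁻¹(0.91) = 163.7759

Verification: P(X ≤ 163.7759) = 0.91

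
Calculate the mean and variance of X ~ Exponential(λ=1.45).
E[X] = 0.6897, Var(X) = 0.4756

We have X ~ Exponential(λ=1.45).

For an Exponential distribution with λ=1.45:

Expected value:
E[X] = 0.6897

Variance:
Var(X) = 0.4756

Standard deviation:
σ = √Var(X) = 0.6897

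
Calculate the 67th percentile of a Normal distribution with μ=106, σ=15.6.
112.8626

We have X ~ Normal(μ=106, σ=15.6).

We want to find x such that P(X ≤ x) = 0.67.

This is the 67th percentile, which means 67% of values fall below this point.

Using the inverse CDF (quantile function):
x = F⁻¹(0.67) = 112.8626

Verification: P(X ≤ 112.8626) = 0.67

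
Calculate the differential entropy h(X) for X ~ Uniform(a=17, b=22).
1.6094 nats

We have X ~ Uniform(a=17, b=22).

The differential entropy measures the uncertainty or information content of the distribution.

For a Uniform distribution with a=17, b=22:
h(X) = 1.6094 nats

(In bits, this would be 2.3219 bits.)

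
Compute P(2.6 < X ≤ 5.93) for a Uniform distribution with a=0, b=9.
0.370000

We have X ~ Uniform(a=0, b=9).

To find P(2.6 < X ≤ 5.93), we use:
P(2.6 < X ≤ 5.93) = P(X ≤ 5.93) - P(X ≤ 2.6)
                 = F(5.93) - F(2.6)
                 = 0.658889 - 0.288889
                 = 0.370000

So there's approximately a 37.0% chance that X falls in this range.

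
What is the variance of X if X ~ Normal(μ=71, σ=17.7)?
313.2900

We have X ~ Normal(μ=71, σ=17.7).

For a Normal distribution with μ=71, σ=17.7:
Var(X) = 313.2900

The variance measures the spread of the distribution around the mean.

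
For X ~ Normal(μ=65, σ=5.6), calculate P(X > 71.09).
0.138408

We have X ~ Normal(μ=65, σ=5.6).

P(X > 71.09) = 1 - P(X ≤ 71.09)
                = 1 - F(71.09)
                = 1 - 0.861592
                = 0.138408

So there's approximately a 13.8% chance that X exceeds 71.09.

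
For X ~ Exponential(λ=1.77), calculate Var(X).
0.3192

We have X ~ Exponential(λ=1.77).

For an Exponential distribution with λ=1.77:
Var(X) = 0.3192

The variance measures the spread of the distribution around the mean.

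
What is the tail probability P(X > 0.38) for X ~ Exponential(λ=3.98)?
0.220380

We have X ~ Exponential(λ=3.98).

P(X > 0.38) = 1 - P(X ≤ 0.38)
                = 1 - F(0.38)
                = 1 - 0.779620
                = 0.220380

So there's approximately a 22.0% chance that X exceeds 0.38.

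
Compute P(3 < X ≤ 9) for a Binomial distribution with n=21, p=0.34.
0.820442

We have X ~ Binomial(n=21, p=0.34).

To find P(3 < X ≤ 9), we use:
P(3 < X ≤ 9) = P(X ≤ 9) - P(X ≤ 3)
                 = F(9) - F(3)
                 = 0.860925 - 0.040483
                 = 0.820442

So there's approximately a 82.0% chance that X falls in this range.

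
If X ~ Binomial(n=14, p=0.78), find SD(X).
1.5500

We have X ~ Binomial(n=14, p=0.78).

For a Binomial distribution with n=14, p=0.78:
σ = √Var(X) = 1.5500

The standard deviation is the square root of the variance.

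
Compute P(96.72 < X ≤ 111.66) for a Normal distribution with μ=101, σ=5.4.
0.761806

We have X ~ Normal(μ=101, σ=5.4).

To find P(96.72 < X ≤ 111.66), we use:
P(96.72 < X ≤ 111.66) = P(X ≤ 111.66) - P(X ≤ 96.72)
                 = F(111.66) - F(96.72)
                 = 0.975813 - 0.214008
                 = 0.761806

So there's approximately a 76.2% chance that X falls in this range.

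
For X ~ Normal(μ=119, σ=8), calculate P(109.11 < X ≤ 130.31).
0.813100

We have X ~ Normal(μ=119, σ=8).

To find P(109.11 < X ≤ 130.31), we use:
P(109.11 < X ≤ 130.31) = P(X ≤ 130.31) - P(X ≤ 109.11)
                 = F(130.31) - F(109.11)
                 = 0.921282 - 0.108183
                 = 0.813100

So there's approximately a 81.3% chance that X falls in this range.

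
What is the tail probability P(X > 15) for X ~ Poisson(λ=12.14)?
0.165895

We have X ~ Poisson(λ=12.14).

P(X > 15) = 1 - P(X ≤ 15)
                = 1 - F(15)
                = 1 - 0.834105
                = 0.165895

So there's approximately a 16.6% chance that X exceeds 15.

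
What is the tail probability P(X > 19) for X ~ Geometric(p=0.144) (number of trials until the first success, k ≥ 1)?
0.052120

We have X ~ Geometric(p=0.144) (number of trials until the first success, k ≥ 1).

P(X > 19) = 1 - P(X ≤ 19)
                = 1 - F(19)
                = 1 - 0.947880
                = 0.052120

So there's approximately a 5.2% chance that X exceeds 19.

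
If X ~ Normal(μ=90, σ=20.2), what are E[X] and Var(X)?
E[X] = 90.0000, Var(X) = 408.0400

We have X ~ Normal(μ=90, σ=20.2).

For a Normal distribution with μ=90, σ=20.2:

Expected value:
E[X] = 90.0000

Variance:
Var(X) = 408.0400

Standard deviation:
σ = √Var(X) = 20.2000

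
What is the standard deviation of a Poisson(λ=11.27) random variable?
3.3571

We have X ~ Poisson(λ=11.27).

For a Poisson distribution with λ=11.27:
σ = √Var(X) = 3.3571

The standard deviation is the square root of the variance.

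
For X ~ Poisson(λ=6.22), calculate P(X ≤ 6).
0.571012

We have X ~ Poisson(λ=6.22).

The CDF gives us P(X ≤ k).

Using the CDF:
P(X ≤ 6) = 0.571012

This means there's approximately a 57.1% chance that X is at most 6.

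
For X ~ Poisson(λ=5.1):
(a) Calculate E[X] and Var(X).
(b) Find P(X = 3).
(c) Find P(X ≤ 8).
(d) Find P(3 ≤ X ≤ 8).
(a) E[X] = 5.1000, Var(X) = 5.1000
(b) P(X = 3) = 0.134790
(c) P(X ≤ 8) = 0.925182
(d) P(3 ≤ X ≤ 8) = 0.808704

We have X ~ Poisson(λ=5.1).

(a) Moments:
E[X] = 5.1000
Var(X) = 5.1000
σ = √Var(X) = 2.2583

(b) Point probability using PMF:
P(X = 3) = 0.134790

(c) Cumulative probability using CDF:
P(X ≤ 8) = F(8) = 0.925182

(d) Range probability:
P(3 ≤ X ≤ 8) = P(X ≤ 8) - P(X ≤ 2)
                   = F(8) - F(2)
                   = 0.925182 - 0.116478
                   = 0.808704

This means approximately 80.9% of outcomes fall in the interval [3, 8].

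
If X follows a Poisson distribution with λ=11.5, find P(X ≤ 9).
0.288795

We have X ~ Poisson(λ=11.5).

The CDF gives us P(X ≤ k).

Using the CDF:
P(X ≤ 9) = 0.288795

This means there's approximately a 28.9% chance that X is at most 9.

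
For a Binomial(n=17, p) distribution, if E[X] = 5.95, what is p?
p = 0.35

For a Binomial(n, p) distribution:
E[X] = n × p

Given n = 17 and E[X] = 5.95:
5.95 = 17 × p
p = 5.95 / 17 = 0.35

Verification: Binomial(17, 0.35) has E[X] = 5.95 ✓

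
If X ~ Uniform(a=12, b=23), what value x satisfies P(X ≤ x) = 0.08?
12.8800

We have X ~ Uniform(a=12, b=23).

We want to find x such that P(X ≤ x) = 0.08.

This is the 8th percentile, which means 8% of values fall below this point.

Using the inverse CDF (quantile function):
x = F⁻¹(0.08) = 12.8800

Verification: P(X ≤ 12.8800) = 0.08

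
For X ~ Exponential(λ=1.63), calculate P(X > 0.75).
0.294493

We have X ~ Exponential(λ=1.63).

P(X > 0.75) = 1 - P(X ≤ 0.75)
                = 1 - F(0.75)
                = 1 - 0.705507
                = 0.294493

So there's approximately a 29.4% chance that X exceeds 0.75.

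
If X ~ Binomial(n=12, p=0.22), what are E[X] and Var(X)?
E[X] = 2.6400, Var(X) = 2.0592

We have X ~ Binomial(n=12, p=0.22).

For a Binomial distribution with n=12, p=0.22:

Expected value:
E[X] = 2.6400

Variance:
Var(X) = 2.0592

Standard deviation:
σ = √Var(X) = 1.4350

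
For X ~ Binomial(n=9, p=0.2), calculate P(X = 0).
0.134218

We have X ~ Binomial(n=9, p=0.2).

For a Binomial distribution, the PMF gives us the probability of each outcome.

Using the PMF formula:
P(X = 0) = 0.134218

Rounded to 4 decimal places: 0.1342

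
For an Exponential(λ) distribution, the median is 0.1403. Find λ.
λ = 4.9405

For X ~ Exponential(λ), the CDF is F(x) = 1 - e^(-λx).
The median m satisfies F(m) = 0.5:
1 - e^(-λm) = 0.5
e^(-λm) = 0.5
λm = ln(2)
m = ln(2) / λ

Given m = 0.1403:
λ = ln(2) / 0.1403 = 0.693147 / 0.1403 = 4.9405

Verification: ln(2) / 4.9405 = 0.1403 ✓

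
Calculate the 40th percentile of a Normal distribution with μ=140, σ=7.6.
138.0746

We have X ~ Normal(μ=140, σ=7.6).

We want to find x such that P(X ≤ x) = 0.4.

This is the 40th percentile, which means 40% of values fall below this point.

Using the inverse CDF (quantile function):
x = F⁻¹(0.4) = 138.0746

Verification: P(X ≤ 138.0746) = 0.4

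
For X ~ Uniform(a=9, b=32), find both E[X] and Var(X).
E[X] = 20.5000, Var(X) = 44.0833

We have X ~ Uniform(a=9, b=32).

For a Uniform distribution with a=9, b=32:

Expected value:
E[X] = 20.5000

Variance:
Var(X) = 44.0833

Standard deviation:
σ = √Var(X) = 6.6395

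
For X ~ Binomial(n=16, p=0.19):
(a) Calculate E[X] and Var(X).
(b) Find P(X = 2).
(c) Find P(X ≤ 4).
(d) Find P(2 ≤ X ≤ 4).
(a) E[X] = 3.0400, Var(X) = 2.4624
(b) P(X = 2) = 0.226714
(c) P(X ≤ 4) = 0.827286
(d) P(2 ≤ X ≤ 4) = 0.664080

We have X ~ Binomial(n=16, p=0.19).

(a) Moments:
E[X] = 3.0400
Var(X) = 2.4624
σ = √Var(X) = 1.5692

(b) Point probability using PMF:
P(X = 2) = 0.226714

(c) Cumulative probability using CDF:
P(X ≤ 4) = F(4) = 0.827286

(d) Range probability:
P(2 ≤ X ≤ 4) = P(X ≤ 4) - P(X ≤ 1)
                   = F(4) - F(1)
                   = 0.827286 - 0.163206
                   = 0.664080

This means approximately 66.4% of outcomes fall in the interval [2, 4].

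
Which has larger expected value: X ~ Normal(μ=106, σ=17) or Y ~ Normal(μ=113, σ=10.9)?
Y has larger mean (113.0000 > 106.0000)

Compute the expected value for each distribution:

X ~ Normal(μ=106, σ=17):
E[X] = 106.0000

Y ~ Normal(μ=113, σ=10.9):
E[Y] = 113.0000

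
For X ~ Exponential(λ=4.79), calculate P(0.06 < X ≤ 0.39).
0.595795

We have X ~ Exponential(λ=4.79).

To find P(0.06 < X ≤ 0.39), we use:
P(0.06 < X ≤ 0.39) = P(X ≤ 0.39) - P(X ≤ 0.06)
                 = F(0.39) - F(0.06)
                 = 0.845583 - 0.249788
                 = 0.595795

So there's approximately a 59.6% chance that X falls in this range.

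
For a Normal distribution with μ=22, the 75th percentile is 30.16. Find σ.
σ = 12.0980

For X ~ Normal(μ, σ), the p-th percentile satisfies x = μ + z_p × σ,
where z_p = Φ⁻¹(p) is the standard normal quantile.

Step 1: z_{0.75} = Φ⁻¹(0.75) = 0.6745

Step 2: Solve for σ:
30.16 = 22 + 0.6745 × σ
σ = (30.16 - 22) / 0.6745
σ = 8.16 / 0.6745
σ = 12.0980

Verification: μ + z × σ = 22 + 0.6745 × 12.0980 = 30.16 ✓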